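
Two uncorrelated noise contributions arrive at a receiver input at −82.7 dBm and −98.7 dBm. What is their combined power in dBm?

Convert to linear, add, convert back:
P₁ = 5.37×10⁻¹² W, P₂ = 1.35×10⁻¹³ W
P_tot = 5.51×10⁻¹² W → 10 log₁₀(P_tot / 10⁻³) = −82.6 dBm

−82.6 dBm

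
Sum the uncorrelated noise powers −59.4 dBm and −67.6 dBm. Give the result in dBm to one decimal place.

Convert to linear, add, convert back:
P₁ = 1.15×10⁻⁹ W, P₂ = 1.74×10⁻¹⁰ W
P_tot = 1.32×10⁻⁹ W → 10 log₁₀(P_tot / 10⁻³) = −58.8 dBm

−58.8 dBm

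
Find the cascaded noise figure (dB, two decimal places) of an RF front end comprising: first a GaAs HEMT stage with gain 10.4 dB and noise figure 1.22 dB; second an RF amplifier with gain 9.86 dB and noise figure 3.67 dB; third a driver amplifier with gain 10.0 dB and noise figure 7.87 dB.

Convert to linear (a loss of L dB is a gain of −L dB): F_i = 10^(NF_i/10), G_i = 10^(G_i,dB/10)
  Stage 1: F_1 = 10^(1.22/10) = 1.324, G_1 = 10^(10.4/10) = 10.96
  Stage 2: F_2 = 10^(3.67/10) = 2.328, G_2 = 10^(9.86/10) = 9.683
  Stage 3: F_3 = 10^(7.87/10) = 6.124, G_3 = 10^(10.0/10) = 10.00
Friis cascade:
  F = 1.324 + (2.328 − 1)/10.96 + (6.124 − 1)/106.2 = 1.494
NF = 10 log₁₀(1.494) = 1.74 dB

1.74 dB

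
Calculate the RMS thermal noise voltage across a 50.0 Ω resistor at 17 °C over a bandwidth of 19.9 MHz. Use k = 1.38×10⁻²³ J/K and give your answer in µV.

3.99 µV

T = 17 °C + 273.15 = 290.15 K
V_n = √(4kTRB)
4kTRB = 4 × 1.38×10⁻²³ × 290.15 × 5.00×10¹ × 1.99×10⁷ = 1.59×10⁻¹¹ V²
V_n = √(1.59×10⁻¹¹) = 3.99×10⁻⁶ V = 3.99 µV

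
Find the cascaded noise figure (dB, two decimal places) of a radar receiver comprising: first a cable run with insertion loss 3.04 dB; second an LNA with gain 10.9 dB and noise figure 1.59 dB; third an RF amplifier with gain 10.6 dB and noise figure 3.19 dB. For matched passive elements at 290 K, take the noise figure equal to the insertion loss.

4.89 dB

Convert to linear (a loss of L dB is a gain of −L dB): F_i = 10^(NF_i/10), G_i = 10^(G_i,dB/10)
  Stage 1: F_1 = 10^(3.04/10) = 2.014, G_1 = 10^(−3.04/10) = 0.4966
  Stage 2: F_2 = 10^(1.59/10) = 1.442, G_2 = 10^(10.9/10) = 12.30
  Stage 3: F_3 = 10^(3.19/10) = 2.084, G_3 = 10^(10.6/10) = 11.48
Friis cascade:
  F = 2.014 + (1.442 − 1)/0.4966 + (2.084 − 1)/6.109 = 3.082
NF = 10 log₁₀(3.082) = 4.89 dB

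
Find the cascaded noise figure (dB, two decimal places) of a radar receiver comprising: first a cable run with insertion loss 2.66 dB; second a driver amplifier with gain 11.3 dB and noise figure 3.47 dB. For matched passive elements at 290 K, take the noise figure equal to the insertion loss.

6.13 dB

Convert to linear (a loss of L dB is a gain of −L dB): F_i = 10^(NF_i/10), G_i = 10^(G_i,dB/10)
  Stage 1: F_1 = 10^(2.66/10) = 1.845, G_1 = 10^(−2.66/10) = 0.5420
  Stage 2: F_2 = 10^(3.47/10) = 2.223, G_2 = 10^(11.3/10) = 13.49
Friis cascade:
  F = 1.845 + (2.223 − 1)/0.5420 = 4.102
NF = 10 log₁₀(4.102) = 6.13 dB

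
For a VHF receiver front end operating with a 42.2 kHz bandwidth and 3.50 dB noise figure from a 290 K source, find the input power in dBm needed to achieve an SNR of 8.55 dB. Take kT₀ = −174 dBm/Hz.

Sensitivity = −174 + 10 log₁₀(B) + NF + SNR_min
= −174 + 46.25 + 3.50 + 8.55
= −115.70 dBm → −115.7 dBm

−115.7 dBm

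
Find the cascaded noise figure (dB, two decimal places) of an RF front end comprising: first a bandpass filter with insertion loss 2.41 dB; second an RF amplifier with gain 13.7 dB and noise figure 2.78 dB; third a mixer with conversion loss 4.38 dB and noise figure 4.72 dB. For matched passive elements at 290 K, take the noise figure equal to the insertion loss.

5.38 dB

Convert to linear (a loss of L dB is a gain of −L dB): F_i = 10^(NF_i/10), G_i = 10^(G_i,dB/10)
  Stage 1: F_1 = 10^(2.41/10) = 1.742, G_1 = 10^(−2.41/10) = 0.5741
  Stage 2: F_2 = 10^(2.78/10) = 1.897, G_2 = 10^(13.7/10) = 23.44
  Stage 3: F_3 = 10^(4.72/10) = 2.965, G_3 = 10^(−4.38/10) = 0.3648
Friis cascade:
  F = 1.742 + (1.897 − 1)/0.5741 + (2.965 − 1)/13.46 = 3.450
NF = 10 log₁₀(3.450) = 5.38 dB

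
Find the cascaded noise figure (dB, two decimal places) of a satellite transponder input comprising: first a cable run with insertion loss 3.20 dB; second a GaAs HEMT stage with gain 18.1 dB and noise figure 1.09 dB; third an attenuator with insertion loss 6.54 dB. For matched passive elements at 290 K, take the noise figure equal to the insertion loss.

4.47 dB

Convert to linear (a loss of L dB is a gain of −L dB): F_i = 10^(NF_i/10), G_i = 10^(G_i,dB/10)
  Stage 1: F_1 = 10^(3.20/10) = 2.089, G_1 = 10^(−3.20/10) = 0.4786
  Stage 2: F_2 = 10^(1.09/10) = 1.285, G_2 = 10^(18.1/10) = 64.57
  Stage 3: F_3 = 10^(6.54/10) = 4.508, G_3 = 10^(−6.54/10) = 0.2218
Friis cascade:
  F = 2.089 + (1.285 − 1)/0.4786 + (4.508 − 1)/30.90 = 2.799
NF = 10 log₁₀(2.799) = 4.47 dB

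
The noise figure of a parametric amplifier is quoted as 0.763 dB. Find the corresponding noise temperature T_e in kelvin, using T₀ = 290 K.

F = 10^(0.763/10) = 1.19207
T_e = (F − 1)·T₀ = (1.19207 − 1) × 290 = 55.7 K

55.7 K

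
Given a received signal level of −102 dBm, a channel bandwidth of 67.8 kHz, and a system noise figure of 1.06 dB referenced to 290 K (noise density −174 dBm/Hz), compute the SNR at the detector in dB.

22.6 dB

Noise floor: N = −174 + 10 log₁₀(B) + NF
10 log₁₀(6.78×10⁴) = 48.31 dB
N = −174 + 48.31 + 1.06 = −124.63 dBm
SNR = P_sig − N = −102 − (−124.63) = 22.63 dB → 22.6 dB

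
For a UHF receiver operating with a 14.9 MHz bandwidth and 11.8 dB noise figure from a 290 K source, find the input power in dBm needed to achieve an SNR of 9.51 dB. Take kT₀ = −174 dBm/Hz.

Sensitivity = −174 + 10 log₁₀(B) + NF + SNR_min
= −174 + 71.73 + 11.8 + 9.51
= −80.96 dBm → −81.0 dBm

−81.0 dBm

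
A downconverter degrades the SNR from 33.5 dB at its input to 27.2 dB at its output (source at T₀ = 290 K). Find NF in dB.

6.3 dB

NF (dB) = SNR_in(dB) − SNR_out(dB) when the source is at T₀
NF = 33.5 − 27.2 = 6.3 dB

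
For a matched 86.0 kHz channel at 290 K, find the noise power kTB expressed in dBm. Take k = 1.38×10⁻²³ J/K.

P_n = kTB = 1.38×10⁻²³ × 290 × 8.60×10⁴ = 3.44×10⁻¹⁶ W
In dBm: 10 log₁₀(3.44×10⁻¹⁶ / 10⁻³) = −124.6 dBm

−124.6 dBm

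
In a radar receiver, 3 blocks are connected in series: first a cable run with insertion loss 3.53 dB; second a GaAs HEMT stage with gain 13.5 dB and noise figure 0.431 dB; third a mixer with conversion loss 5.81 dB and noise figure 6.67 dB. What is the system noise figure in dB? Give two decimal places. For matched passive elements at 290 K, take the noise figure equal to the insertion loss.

Convert to linear (a loss of L dB is a gain of −L dB): F_i = 10^(NF_i/10), G_i = 10^(G_i,dB/10)
  Stage 1: F_1 = 10^(3.53/10) = 2.254, G_1 = 10^(−3.53/10) = 0.4436
  Stage 2: F_2 = 10^(0.431/10) = 1.104, G_2 = 10^(13.5/10) = 22.39
  Stage 3: F_3 = 10^(6.67/10) = 4.645, G_3 = 10^(−5.81/10) = 0.2624
Friis cascade:
  F = 2.254 + (1.104 − 1)/0.4436 + (4.645 − 1)/9.931 = 2.856
NF = 10 log₁₀(2.856) = 4.56 dB

4.56 dB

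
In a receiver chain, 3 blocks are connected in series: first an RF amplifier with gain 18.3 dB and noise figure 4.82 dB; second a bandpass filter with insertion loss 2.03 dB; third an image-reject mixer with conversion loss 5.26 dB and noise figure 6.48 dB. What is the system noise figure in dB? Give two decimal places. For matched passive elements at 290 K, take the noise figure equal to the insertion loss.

Convert to linear (a loss of L dB is a gain of −L dB): F_i = 10^(NF_i/10), G_i = 10^(G_i,dB/10)
  Stage 1: F_1 = 10^(4.82/10) = 3.034, G_1 = 10^(18.3/10) = 67.61
  Stage 2: F_2 = 10^(2.03/10) = 1.596, G_2 = 10^(−2.03/10) = 0.6266
  Stage 3: F_3 = 10^(6.48/10) = 4.446, G_3 = 10^(−5.26/10) = 0.2979
Friis cascade:
  F = 3.034 + (1.596 − 1)/67.61 + (4.446 − 1)/42.36 = 3.124
NF = 10 log₁₀(3.124) = 4.95 dB

4.95 dB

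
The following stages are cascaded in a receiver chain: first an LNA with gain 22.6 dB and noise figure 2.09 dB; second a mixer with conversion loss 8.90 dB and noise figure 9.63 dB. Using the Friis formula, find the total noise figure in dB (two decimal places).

2.21 dB

Convert to linear (a loss of L dB is a gain of −L dB): F_i = 10^(NF_i/10), G_i = 10^(G_i,dB/10)
  Stage 1: F_1 = 10^(2.09/10) = 1.618, G_1 = 10^(22.6/10) = 182.0
  Stage 2: F_2 = 10^(9.63/10) = 9.183, G_2 = 10^(−8.90/10) = 0.1288
Friis cascade:
  F = 1.618 + (9.183 − 1)/182.0 = 1.663
NF = 10 log₁₀(1.663) = 2.21 dB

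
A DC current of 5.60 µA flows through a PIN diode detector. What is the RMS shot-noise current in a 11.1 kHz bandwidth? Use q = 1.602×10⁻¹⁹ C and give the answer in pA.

I_n = √(2qI·B)
2qI·B = 2 × 1.602×10⁻¹⁹ × 5.60×10⁻⁶ × 1.11×10⁴ = 1.99×10⁻²⁰ A²
I_n = √(1.99×10⁻²⁰) = 1.41×10⁻¹⁰ A = 141 pA

141 pA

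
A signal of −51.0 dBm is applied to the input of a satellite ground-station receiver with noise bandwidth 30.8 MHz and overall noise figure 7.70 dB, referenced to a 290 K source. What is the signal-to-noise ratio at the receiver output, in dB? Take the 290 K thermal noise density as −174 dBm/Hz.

40.4 dB

Noise floor: N = −174 + 10 log₁₀(B) + NF
10 log₁₀(3.08×10⁷) = 74.89 dB
N = −174 + 74.89 + 7.70 = −91.41 dBm
SNR = P_sig − N = −51.0 − (−91.41) = 40.41 dB → 40.4 dB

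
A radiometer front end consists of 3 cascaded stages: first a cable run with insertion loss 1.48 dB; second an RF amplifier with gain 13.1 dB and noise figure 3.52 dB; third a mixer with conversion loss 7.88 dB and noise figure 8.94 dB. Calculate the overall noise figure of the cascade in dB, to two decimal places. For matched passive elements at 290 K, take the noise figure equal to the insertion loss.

5.60 dB

Convert to linear (a loss of L dB is a gain of −L dB): F_i = 10^(NF_i/10), G_i = 10^(G_i,dB/10)
  Stage 1: F_1 = 10^(1.48/10) = 1.406, G_1 = 10^(−1.48/10) = 0.7112
  Stage 2: F_2 = 10^(3.52/10) = 2.249, G_2 = 10^(13.1/10) = 20.42
  Stage 3: F_3 = 10^(8.94/10) = 7.834, G_3 = 10^(−7.88/10) = 0.1629
Friis cascade:
  F = 1.406 + (2.249 − 1)/0.7112 + (7.834 − 1)/14.52 = 3.633
NF = 10 log₁₀(3.633) = 5.60 dB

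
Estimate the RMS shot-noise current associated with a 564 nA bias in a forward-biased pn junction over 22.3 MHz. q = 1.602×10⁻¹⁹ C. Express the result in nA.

2.01 nA

I_n = √(2qI·B)
2qI·B = 2 × 1.602×10⁻¹⁹ × 5.64×10⁻⁷ × 2.23×10⁷ = 4.03×10⁻¹⁸ A²
I_n = √(4.03×10⁻¹⁸) = 2.01×10⁻⁹ A = 2.01 nA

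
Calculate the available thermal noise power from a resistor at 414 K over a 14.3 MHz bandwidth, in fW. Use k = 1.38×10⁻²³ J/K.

P_n = kTB = 1.38×10⁻²³ × 414 × 1.43×10⁷ = 8.17×10⁻¹⁴ W = 81.7 fW

81.7 fW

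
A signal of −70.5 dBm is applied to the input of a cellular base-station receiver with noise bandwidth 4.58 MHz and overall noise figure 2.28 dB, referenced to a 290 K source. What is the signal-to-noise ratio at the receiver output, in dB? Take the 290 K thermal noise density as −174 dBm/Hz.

34.6 dB

Noise floor: N = −174 + 10 log₁₀(B) + NF
10 log₁₀(4.58×10⁶) = 66.61 dB
N = −174 + 66.61 + 2.28 = −105.11 dBm
SNR = P_sig − N = −70.5 − (−105.11) = 34.61 dB → 34.6 dB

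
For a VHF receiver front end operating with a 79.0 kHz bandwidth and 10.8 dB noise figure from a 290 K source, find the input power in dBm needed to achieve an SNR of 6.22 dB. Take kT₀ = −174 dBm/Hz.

Sensitivity = −174 + 10 log₁₀(B) + NF + SNR_min
= −174 + 48.98 + 10.8 + 6.22
= −108.00 dBm → −108.0 dBm

−108.0 dBm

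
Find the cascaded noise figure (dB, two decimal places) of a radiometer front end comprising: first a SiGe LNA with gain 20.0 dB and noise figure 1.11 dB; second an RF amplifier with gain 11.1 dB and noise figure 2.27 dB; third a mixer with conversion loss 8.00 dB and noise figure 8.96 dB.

Convert to linear (a loss of L dB is a gain of −L dB): F_i = 10^(NF_i/10), G_i = 10^(G_i,dB/10)
  Stage 1: F_1 = 10^(1.11/10) = 1.291, G_1 = 10^(20.0/10) = 100.0
  Stage 2: F_2 = 10^(2.27/10) = 1.687, G_2 = 10^(11.1/10) = 12.88
  Stage 3: F_3 = 10^(8.96/10) = 7.870, G_3 = 10^(−8.00/10) = 0.1585
Friis cascade:
  F = 1.291 + (1.687 − 1)/100.0 + (7.870 − 1)/1288 = 1.303
NF = 10 log₁₀(1.303) = 1.15 dB

1.15 dB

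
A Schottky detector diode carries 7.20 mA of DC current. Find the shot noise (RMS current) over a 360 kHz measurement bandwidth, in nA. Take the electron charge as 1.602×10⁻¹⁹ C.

28.8 nA

I_n = √(2qI·B)
2qI·B = 2 × 1.602×10⁻¹⁹ × 7.20×10⁻³ × 3.60×10⁵ = 8.30×10⁻¹⁶ A²
I_n = √(8.30×10⁻¹⁶) = 2.88×10⁻⁸ A = 28.8 nA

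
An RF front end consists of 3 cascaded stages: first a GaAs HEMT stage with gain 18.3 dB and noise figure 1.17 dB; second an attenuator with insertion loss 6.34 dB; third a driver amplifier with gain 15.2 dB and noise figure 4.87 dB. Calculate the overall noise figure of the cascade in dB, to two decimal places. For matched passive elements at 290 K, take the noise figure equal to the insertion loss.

1.73 dB

Convert to linear (a loss of L dB is a gain of −L dB): F_i = 10^(NF_i/10), G_i = 10^(G_i,dB/10)
  Stage 1: F_1 = 10^(1.17/10) = 1.309, G_1 = 10^(18.3/10) = 67.61
  Stage 2: F_2 = 10^(6.34/10) = 4.305, G_2 = 10^(−6.34/10) = 0.2323
  Stage 3: F_3 = 10^(4.87/10) = 3.069, G_3 = 10^(15.2/10) = 33.11
Friis cascade:
  F = 1.309 + (4.305 − 1)/67.61 + (3.069 − 1)/15.70 = 1.490
NF = 10 log₁₀(1.490) = 1.73 dB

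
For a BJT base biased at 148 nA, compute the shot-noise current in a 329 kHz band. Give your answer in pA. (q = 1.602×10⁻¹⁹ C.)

125 pA

I_n = √(2qI·B)
2qI·B = 2 × 1.602×10⁻¹⁹ × 1.48×10⁻⁷ × 3.29×10⁵ = 1.56×10⁻²⁰ A²
I_n = √(1.56×10⁻²⁰) = 1.25×10⁻¹⁰ A = 125 pA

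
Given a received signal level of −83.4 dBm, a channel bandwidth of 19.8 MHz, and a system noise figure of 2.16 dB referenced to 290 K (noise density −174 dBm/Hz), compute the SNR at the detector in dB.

Noise floor: N = −174 + 10 log₁₀(B) + NF
10 log₁₀(1.98×10⁷) = 72.97 dB
N = −174 + 72.97 + 2.16 = −98.87 dBm
SNR = P_sig − N = −83.4 − (−98.87) = 15.47 dB → 15.5 dB

15.5 dB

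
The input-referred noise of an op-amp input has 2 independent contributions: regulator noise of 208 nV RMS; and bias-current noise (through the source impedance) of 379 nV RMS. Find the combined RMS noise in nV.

432 nV

Uncorrelated sources add in power (mean-square): V_tot = √(ΣV_i²)
V_tot = √[(2.08×10⁻⁷)² + (3.79×10⁻⁷)²] = 4.32×10⁻⁷ V = 432 nV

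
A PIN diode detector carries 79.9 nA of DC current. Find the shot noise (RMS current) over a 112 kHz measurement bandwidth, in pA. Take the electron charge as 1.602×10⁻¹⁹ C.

53.5 pA

I_n = √(2qI·B)
2qI·B = 2 × 1.602×10⁻¹⁹ × 7.99×10⁻⁸ × 1.12×10⁵ = 2.87×10⁻²¹ A²
I_n = √(2.87×10⁻²¹) = 5.35×10⁻¹¹ A = 53.5 pA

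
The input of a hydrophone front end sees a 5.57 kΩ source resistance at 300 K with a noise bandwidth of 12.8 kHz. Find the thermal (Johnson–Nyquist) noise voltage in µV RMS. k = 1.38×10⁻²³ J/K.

1.09 µV

V_n = √(4kTRB)
4kTRB = 4 × 1.38×10⁻²³ × 300 × 5.57×10³ × 1.28×10⁴ = 1.18×10⁻¹² V²
V_n = √(1.18×10⁻¹²) = 1.09×10⁻⁶ V = 1.09 µV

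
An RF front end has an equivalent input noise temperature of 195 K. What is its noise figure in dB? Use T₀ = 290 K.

F = 1 + T_e/T₀ = 1 + 195/290 = 1.67241
NF = 10 log₁₀(1.67241) = 2.23 dB

2.23 dB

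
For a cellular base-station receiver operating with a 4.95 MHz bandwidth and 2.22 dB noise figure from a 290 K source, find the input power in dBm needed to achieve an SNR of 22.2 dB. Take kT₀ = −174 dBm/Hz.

−82.6 dBm

Sensitivity = −174 + 10 log₁₀(B) + NF + SNR_min
= −174 + 66.95 + 2.22 + 22.2
= −82.63 dBm → −82.6 dBm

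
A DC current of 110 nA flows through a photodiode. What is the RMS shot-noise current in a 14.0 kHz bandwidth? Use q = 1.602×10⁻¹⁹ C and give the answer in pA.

22.2 pA

I_n = √(2qI·B)
2qI·B = 2 × 1.602×10⁻¹⁹ × 1.10×10⁻⁷ × 1.40×10⁴ = 4.93×10⁻²² A²
I_n = √(4.93×10⁻²²) = 2.22×10⁻¹¹ A = 22.2 pA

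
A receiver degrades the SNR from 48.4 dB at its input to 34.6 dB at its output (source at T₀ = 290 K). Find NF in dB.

13.8 dB

NF (dB) = SNR_in(dB) − SNR_out(dB) when the source is at T₀
NF = 48.4 − 34.6 = 13.8 dB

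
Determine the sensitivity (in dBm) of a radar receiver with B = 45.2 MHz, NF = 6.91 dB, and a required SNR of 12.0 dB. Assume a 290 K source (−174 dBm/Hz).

Sensitivity = −174 + 10 log₁₀(B) + NF + SNR_min
= −174 + 76.55 + 6.91 + 12.0
= −78.54 dBm → −78.5 dBm

−78.5 dBm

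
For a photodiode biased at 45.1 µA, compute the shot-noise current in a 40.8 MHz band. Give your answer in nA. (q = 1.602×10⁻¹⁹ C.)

I_n = √(2qI·B)
2qI·B = 2 × 1.602×10⁻¹⁹ × 4.51×10⁻⁵ × 4.08×10⁷ = 5.90×10⁻¹⁶ A²
I_n = √(5.90×10⁻¹⁶) = 2.43×10⁻⁸ A = 24.3 nA

24.3 nA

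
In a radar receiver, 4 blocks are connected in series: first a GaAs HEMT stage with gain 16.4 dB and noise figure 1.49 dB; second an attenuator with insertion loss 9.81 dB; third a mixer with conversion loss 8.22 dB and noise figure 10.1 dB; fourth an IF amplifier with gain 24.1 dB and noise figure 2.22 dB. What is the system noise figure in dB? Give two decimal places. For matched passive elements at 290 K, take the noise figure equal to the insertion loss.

6.63 dB

Convert to linear (a loss of L dB is a gain of −L dB): F_i = 10^(NF_i/10), G_i = 10^(G_i,dB/10)
  Stage 1: F_1 = 10^(1.49/10) = 1.409, G_1 = 10^(16.4/10) = 43.65
  Stage 2: F_2 = 10^(9.81/10) = 9.572, G_2 = 10^(−9.81/10) = 0.1045
  Stage 3: F_3 = 10^(10.1/10) = 10.23, G_3 = 10^(−8.22/10) = 0.1507
  Stage 4: F_4 = 10^(2.22/10) = 1.667, G_4 = 10^(24.1/10) = 257.0
Friis cascade:
  F = 1.409 + (9.572 − 1)/43.65 + (10.23 − 1)/4.560 + (1.667 − 1)/0.6871 = 4.601
NF = 10 log₁₀(4.601) = 6.63 dB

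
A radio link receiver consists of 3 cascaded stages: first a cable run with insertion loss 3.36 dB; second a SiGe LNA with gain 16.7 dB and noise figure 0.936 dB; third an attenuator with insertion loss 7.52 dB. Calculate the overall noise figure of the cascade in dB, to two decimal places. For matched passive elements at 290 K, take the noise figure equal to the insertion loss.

Convert to linear (a loss of L dB is a gain of −L dB): F_i = 10^(NF_i/10), G_i = 10^(G_i,dB/10)
  Stage 1: F_1 = 10^(3.36/10) = 2.168, G_1 = 10^(−3.36/10) = 0.4613
  Stage 2: F_2 = 10^(0.936/10) = 1.241, G_2 = 10^(16.7/10) = 46.77
  Stage 3: F_3 = 10^(7.52/10) = 5.649, G_3 = 10^(−7.52/10) = 0.1770
Friis cascade:
  F = 2.168 + (1.241 − 1)/0.4613 + (5.649 − 1)/21.58 = 2.905
NF = 10 log₁₀(2.905) = 4.63 dB

4.63 dB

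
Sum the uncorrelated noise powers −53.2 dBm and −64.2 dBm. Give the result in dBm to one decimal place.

−52.9 dBm

Convert to linear, add, convert back:
P₁ = 4.79×10⁻⁹ W, P₂ = 3.80×10⁻¹⁰ W
P_tot = 5.17×10⁻⁹ W → 10 log₁₀(P_tot / 10⁻³) = −52.9 dBm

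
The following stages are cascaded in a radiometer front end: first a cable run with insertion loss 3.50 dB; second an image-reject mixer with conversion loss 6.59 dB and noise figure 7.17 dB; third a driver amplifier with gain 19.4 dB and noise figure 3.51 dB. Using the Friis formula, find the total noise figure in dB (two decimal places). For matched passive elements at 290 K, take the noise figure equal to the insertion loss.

13.87 dB

Convert to linear (a loss of L dB is a gain of −L dB): F_i = 10^(NF_i/10), G_i = 10^(G_i,dB/10)
  Stage 1: F_1 = 10^(3.50/10) = 2.239, G_1 = 10^(−3.50/10) = 0.4467
  Stage 2: F_2 = 10^(7.17/10) = 5.212, G_2 = 10^(−6.59/10) = 0.2193
  Stage 3: F_3 = 10^(3.51/10) = 2.244, G_3 = 10^(19.4/10) = 87.10
Friis cascade:
  F = 2.239 + (5.212 − 1)/0.4467 + (2.244 − 1)/0.09795 = 24.37
NF = 10 log₁₀(24.37) = 13.87 dB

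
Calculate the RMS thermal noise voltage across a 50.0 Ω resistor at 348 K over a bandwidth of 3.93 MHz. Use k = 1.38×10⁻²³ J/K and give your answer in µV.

V_n = √(4kTRB)
4kTRB = 4 × 1.38×10⁻²³ × 348 × 5.00×10¹ × 3.93×10⁶ = 3.77×10⁻¹² V²
V_n = √(3.77×10⁻¹²) = 1.94×10⁻⁶ V = 1.94 µV

1.94 µV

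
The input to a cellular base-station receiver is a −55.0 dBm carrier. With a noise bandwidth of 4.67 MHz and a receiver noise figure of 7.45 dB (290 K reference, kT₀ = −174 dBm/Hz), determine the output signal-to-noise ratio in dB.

44.9 dB

Noise floor: N = −174 + 10 log₁₀(B) + NF
10 log₁₀(4.67×10⁶) = 66.69 dB
N = −174 + 66.69 + 7.45 = −99.86 dBm
SNR = P_sig − N = −55.0 − (−99.86) = 44.86 dB → 44.9 dB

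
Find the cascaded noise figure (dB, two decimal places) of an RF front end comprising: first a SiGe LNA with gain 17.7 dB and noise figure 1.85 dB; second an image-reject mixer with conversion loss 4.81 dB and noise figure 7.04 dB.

Convert to linear (a loss of L dB is a gain of −L dB): F_i = 10^(NF_i/10), G_i = 10^(G_i,dB/10)
  Stage 1: F_1 = 10^(1.85/10) = 1.531, G_1 = 10^(17.7/10) = 58.88
  Stage 2: F_2 = 10^(7.04/10) = 5.058, G_2 = 10^(−4.81/10) = 0.3304
Friis cascade:
  F = 1.531 + (5.058 − 1)/58.88 = 1.600
NF = 10 log₁₀(1.600) = 2.04 dB

2.04 dB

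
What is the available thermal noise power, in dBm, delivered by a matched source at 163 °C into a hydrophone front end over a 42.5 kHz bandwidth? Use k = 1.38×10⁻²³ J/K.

T = 163 °C + 273.15 = 436.15 K
P_n = kTB = 1.38×10⁻²³ × 436.15 × 4.25×10⁴ = 2.56×10⁻¹⁶ W
In dBm: 10 log₁₀(2.56×10⁻¹⁶ / 10⁻³) = −125.9 dBm

−125.9 dBm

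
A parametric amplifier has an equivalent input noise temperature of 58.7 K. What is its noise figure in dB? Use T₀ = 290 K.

F = 1 + T_e/T₀ = 1 + 58.7/290 = 1.20241
NF = 10 log₁₀(1.20241) = 0.801 dB

0.801 dB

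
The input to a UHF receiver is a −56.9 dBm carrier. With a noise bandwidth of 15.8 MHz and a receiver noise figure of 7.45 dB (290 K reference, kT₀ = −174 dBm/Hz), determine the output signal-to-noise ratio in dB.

Noise floor: N = −174 + 10 log₁₀(B) + NF
10 log₁₀(1.58×10⁷) = 71.99 dB
N = −174 + 71.99 + 7.45 = −94.56 dBm
SNR = P_sig − N = −56.9 − (−94.56) = 37.66 dB → 37.7 dB

37.7 dB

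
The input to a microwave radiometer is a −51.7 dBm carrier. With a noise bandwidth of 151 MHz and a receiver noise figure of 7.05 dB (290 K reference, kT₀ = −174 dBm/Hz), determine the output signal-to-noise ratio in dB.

Noise floor: N = −174 + 10 log₁₀(B) + NF
10 log₁₀(1.51×10⁸) = 81.79 dB
N = −174 + 81.79 + 7.05 = −85.16 dBm
SNR = P_sig − N = −51.7 − (−85.16) = 33.46 dB → 33.5 dB

33.5 dB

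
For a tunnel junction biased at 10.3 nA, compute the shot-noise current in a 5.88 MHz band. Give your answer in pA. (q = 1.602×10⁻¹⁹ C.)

I_n = √(2qI·B)
2qI·B = 2 × 1.602×10⁻¹⁹ × 1.03×10⁻⁸ × 5.88×10⁶ = 1.94×10⁻²⁰ A²
I_n = √(1.94×10⁻²⁰) = 1.39×10⁻¹⁰ A = 139 pA

139 pA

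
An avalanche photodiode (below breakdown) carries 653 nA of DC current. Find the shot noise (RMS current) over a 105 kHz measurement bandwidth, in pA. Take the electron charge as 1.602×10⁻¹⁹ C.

148 pA

I_n = √(2qI·B)
2qI·B = 2 × 1.602×10⁻¹⁹ × 6.53×10⁻⁷ × 1.05×10⁵ = 2.20×10⁻²⁰ A²
I_n = √(2.20×10⁻²⁰) = 1.48×10⁻¹⁰ A = 148 pA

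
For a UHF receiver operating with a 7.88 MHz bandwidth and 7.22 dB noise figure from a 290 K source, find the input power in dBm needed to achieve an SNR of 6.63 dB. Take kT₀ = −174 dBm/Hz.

−91.2 dBm

Sensitivity = −174 + 10 log₁₀(B) + NF + SNR_min
= −174 + 68.97 + 7.22 + 6.63
= −91.18 dBm → −91.2 dBm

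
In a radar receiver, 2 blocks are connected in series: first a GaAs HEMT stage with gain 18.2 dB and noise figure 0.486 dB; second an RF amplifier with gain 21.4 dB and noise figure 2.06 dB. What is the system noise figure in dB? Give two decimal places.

Convert to linear (a loss of L dB is a gain of −L dB): F_i = 10^(NF_i/10), G_i = 10^(G_i,dB/10)
  Stage 1: F_1 = 10^(0.486/10) = 1.118, G_1 = 10^(18.2/10) = 66.07
  Stage 2: F_2 = 10^(2.06/10) = 1.607, G_2 = 10^(21.4/10) = 138.0
Friis cascade:
  F = 1.118 + (1.607 − 1)/66.07 = 1.128
NF = 10 log₁₀(1.128) = 0.52 dB

0.52 dB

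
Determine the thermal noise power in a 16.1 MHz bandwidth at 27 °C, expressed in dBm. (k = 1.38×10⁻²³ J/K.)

−101.8 dBm

T = 27 °C + 273.15 = 300.15 K
P_n = kTB = 1.38×10⁻²³ × 300.15 × 1.61×10⁷ = 6.67×10⁻¹⁴ W
In dBm: 10 log₁₀(6.67×10⁻¹⁴ / 10⁻³) = −101.8 dBm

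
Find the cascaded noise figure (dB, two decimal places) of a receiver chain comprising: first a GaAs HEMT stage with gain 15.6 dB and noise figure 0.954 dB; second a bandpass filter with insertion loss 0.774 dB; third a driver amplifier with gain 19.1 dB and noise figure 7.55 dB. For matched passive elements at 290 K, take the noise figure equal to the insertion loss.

Convert to linear (a loss of L dB is a gain of −L dB): F_i = 10^(NF_i/10), G_i = 10^(G_i,dB/10)
  Stage 1: F_1 = 10^(0.954/10) = 1.246, G_1 = 10^(15.6/10) = 36.31
  Stage 2: F_2 = 10^(0.774/10) = 1.195, G_2 = 10^(−0.774/10) = 0.8368
  Stage 3: F_3 = 10^(7.55/10) = 5.689, G_3 = 10^(19.1/10) = 81.28
Friis cascade:
  F = 1.246 + (1.195 − 1)/36.31 + (5.689 − 1)/30.38 = 1.405
NF = 10 log₁₀(1.405) = 1.48 dB

1.48 dB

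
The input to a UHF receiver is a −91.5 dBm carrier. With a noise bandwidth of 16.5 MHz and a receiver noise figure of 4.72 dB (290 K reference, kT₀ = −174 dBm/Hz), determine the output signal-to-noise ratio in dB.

5.6 dB

Noise floor: N = −174 + 10 log₁₀(B) + NF
10 log₁₀(1.65×10⁷) = 72.17 dB
N = −174 + 72.17 + 4.72 = −97.11 dBm
SNR = P_sig − N = −91.5 − (−97.11) = 5.61 dB → 5.6 dB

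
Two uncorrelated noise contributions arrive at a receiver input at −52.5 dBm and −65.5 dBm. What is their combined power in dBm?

−52.3 dBm

Convert to linear, add, convert back:
P₁ = 5.62×10⁻⁹ W, P₂ = 2.82×10⁻¹⁰ W
P_tot = 5.91×10⁻⁹ W → 10 log₁₀(P_tot / 10⁻³) = −52.3 dBm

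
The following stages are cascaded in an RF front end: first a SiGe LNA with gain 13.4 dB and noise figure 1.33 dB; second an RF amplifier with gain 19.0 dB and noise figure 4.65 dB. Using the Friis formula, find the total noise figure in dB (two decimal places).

Convert to linear (a loss of L dB is a gain of −L dB): F_i = 10^(NF_i/10), G_i = 10^(G_i,dB/10)
  Stage 1: F_1 = 10^(1.33/10) = 1.358, G_1 = 10^(13.4/10) = 21.88
  Stage 2: F_2 = 10^(4.65/10) = 2.917, G_2 = 10^(19.0/10) = 79.43
Friis cascade:
  F = 1.358 + (2.917 − 1)/21.88 = 1.446
NF = 10 log₁₀(1.446) = 1.60 dB

1.60 dB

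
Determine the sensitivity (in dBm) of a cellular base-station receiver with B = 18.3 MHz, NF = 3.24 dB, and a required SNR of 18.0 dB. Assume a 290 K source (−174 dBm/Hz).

−80.1 dBm

Sensitivity = −174 + 10 log₁₀(B) + NF + SNR_min
= −174 + 72.62 + 3.24 + 18.0
= −80.14 dBm → −80.1 dBm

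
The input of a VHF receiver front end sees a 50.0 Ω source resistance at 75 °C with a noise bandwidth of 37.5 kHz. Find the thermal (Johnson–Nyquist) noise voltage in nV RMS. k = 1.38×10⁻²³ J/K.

T = 75 °C + 273.15 = 348.15 K
V_n = √(4kTRB)
4kTRB = 4 × 1.38×10⁻²³ × 348.15 × 5.00×10¹ × 3.75×10⁴ = 3.60×10⁻¹⁴ V²
V_n = √(3.60×10⁻¹⁴) = 1.90×10⁻⁷ V = 190 nV

190 nV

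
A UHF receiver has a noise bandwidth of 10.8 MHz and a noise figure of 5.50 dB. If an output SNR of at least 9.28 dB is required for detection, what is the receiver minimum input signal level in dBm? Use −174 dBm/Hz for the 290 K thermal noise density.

Sensitivity = −174 + 10 log₁₀(B) + NF + SNR_min
= −174 + 70.33 + 5.50 + 9.28
= −88.89 dBm → −88.9 dBm

−88.9 dBm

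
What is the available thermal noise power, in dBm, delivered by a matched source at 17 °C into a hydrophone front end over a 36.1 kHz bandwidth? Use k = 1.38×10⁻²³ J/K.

T = 17 °C + 273.15 = 290.15 K
P_n = kTB = 1.38×10⁻²³ × 290.15 × 3.61×10⁴ = 1.45×10⁻¹⁶ W
In dBm: 10 log₁₀(1.45×10⁻¹⁶ / 10⁻³) = −128.4 dBm

−128.4 dBm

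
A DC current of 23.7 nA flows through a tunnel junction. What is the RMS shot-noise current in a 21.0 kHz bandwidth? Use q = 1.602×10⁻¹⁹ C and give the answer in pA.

12.6 pA

I_n = √(2qI·B)
2qI·B = 2 × 1.602×10⁻¹⁹ × 2.37×10⁻⁸ × 2.10×10⁴ = 1.59×10⁻²² A²
I_n = √(1.59×10⁻²²) = 1.26×10⁻¹¹ A = 12.6 pA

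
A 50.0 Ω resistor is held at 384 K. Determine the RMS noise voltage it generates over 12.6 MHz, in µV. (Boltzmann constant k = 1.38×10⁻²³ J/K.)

V_n = √(4kTRB)
4kTRB = 4 × 1.38×10⁻²³ × 384 × 5.00×10¹ × 1.26×10⁷ = 1.34×10⁻¹¹ V²
V_n = √(1.34×10⁻¹¹) = 3.65×10⁻⁶ V = 3.65 µV

3.65 µV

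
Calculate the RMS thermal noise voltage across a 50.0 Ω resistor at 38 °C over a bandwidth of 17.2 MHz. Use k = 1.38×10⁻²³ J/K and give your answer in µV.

T = 38 °C + 273.15 = 311.15 K
V_n = √(4kTRB)
4kTRB = 4 × 1.38×10⁻²³ × 311.15 × 5.00×10¹ × 1.72×10⁷ = 1.48×10⁻¹¹ V²
V_n = √(1.48×10⁻¹¹) = 3.84×10⁻⁶ V = 3.84 µV

3.84 µV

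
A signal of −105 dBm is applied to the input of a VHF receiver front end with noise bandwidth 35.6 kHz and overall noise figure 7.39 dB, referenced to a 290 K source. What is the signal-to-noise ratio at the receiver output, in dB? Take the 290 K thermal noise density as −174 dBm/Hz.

16.1 dB

Noise floor: N = −174 + 10 log₁₀(B) + NF
10 log₁₀(3.56×10⁴) = 45.51 dB
N = −174 + 45.51 + 7.39 = −121.10 dBm
SNR = P_sig − N = −105 − (−121.10) = 16.10 dB → 16.1 dB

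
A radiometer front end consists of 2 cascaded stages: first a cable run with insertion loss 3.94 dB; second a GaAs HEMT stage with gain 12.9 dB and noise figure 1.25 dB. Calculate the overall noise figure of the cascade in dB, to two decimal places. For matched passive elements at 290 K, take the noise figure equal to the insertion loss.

5.19 dB

Convert to linear (a loss of L dB is a gain of −L dB): F_i = 10^(NF_i/10), G_i = 10^(G_i,dB/10)
  Stage 1: F_1 = 10^(3.94/10) = 2.477, G_1 = 10^(−3.94/10) = 0.4036
  Stage 2: F_2 = 10^(1.25/10) = 1.334, G_2 = 10^(12.9/10) = 19.50
Friis cascade:
  F = 2.477 + (1.334 − 1)/0.4036 = 3.304
NF = 10 log₁₀(3.304) = 5.19 dB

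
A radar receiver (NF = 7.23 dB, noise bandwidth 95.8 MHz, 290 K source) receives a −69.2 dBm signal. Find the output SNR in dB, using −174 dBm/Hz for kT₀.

Noise floor: N = −174 + 10 log₁₀(B) + NF
10 log₁₀(9.58×10⁷) = 79.81 dB
N = −174 + 79.81 + 7.23 = −86.96 dBm
SNR = P_sig − N = −69.2 − (−86.96) = 17.76 dB → 17.8 dB

17.8 dB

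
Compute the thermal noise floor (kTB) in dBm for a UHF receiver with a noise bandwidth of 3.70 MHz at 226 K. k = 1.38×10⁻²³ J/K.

P_n = kTB = 1.38×10⁻²³ × 226 × 3.70×10⁶ = 1.15×10⁻¹⁴ W
In dBm: 10 log₁₀(1.15×10⁻¹⁴ / 10⁻³) = −109.4 dBm

−109.4 dBm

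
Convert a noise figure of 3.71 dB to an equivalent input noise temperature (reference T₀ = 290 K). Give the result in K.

391 K

F = 10^(3.71/10) = 2.34963
T_e = (F − 1)·T₀ = (2.34963 − 1) × 290 = 391 K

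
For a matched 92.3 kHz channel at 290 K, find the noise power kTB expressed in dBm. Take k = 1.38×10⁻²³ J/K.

P_n = kTB = 1.38×10⁻²³ × 290 × 9.23×10⁴ = 3.69×10⁻¹⁶ W
In dBm: 10 log₁₀(3.69×10⁻¹⁶ / 10⁻³) = −124.3 dBm

−124.3 dBm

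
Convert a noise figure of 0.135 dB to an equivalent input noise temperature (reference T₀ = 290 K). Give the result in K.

F = 10^(0.135/10) = 1.03157
T_e = (F − 1)·T₀ = (1.03157 − 1) × 290 = 9.16 K

9.16 K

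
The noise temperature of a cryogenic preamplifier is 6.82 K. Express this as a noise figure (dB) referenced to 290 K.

F = 1 + T_e/T₀ = 1 + 6.82/290 = 1.02352
NF = 10 log₁₀(1.02352) = 0.101 dB

0.101 dB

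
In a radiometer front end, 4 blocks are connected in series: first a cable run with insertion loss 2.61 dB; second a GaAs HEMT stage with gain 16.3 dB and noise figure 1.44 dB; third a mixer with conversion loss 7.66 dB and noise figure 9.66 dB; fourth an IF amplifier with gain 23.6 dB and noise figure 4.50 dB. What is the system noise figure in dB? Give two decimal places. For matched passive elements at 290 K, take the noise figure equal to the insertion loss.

5.25 dB

Convert to linear (a loss of L dB is a gain of −L dB): F_i = 10^(NF_i/10), G_i = 10^(G_i,dB/10)
  Stage 1: F_1 = 10^(2.61/10) = 1.824, G_1 = 10^(−2.61/10) = 0.5483
  Stage 2: F_2 = 10^(1.44/10) = 1.393, G_2 = 10^(16.3/10) = 42.66
  Stage 3: F_3 = 10^(9.66/10) = 9.247, G_3 = 10^(−7.66/10) = 0.1714
  Stage 4: F_4 = 10^(4.50/10) = 2.818, G_4 = 10^(23.6/10) = 229.1
Friis cascade:
  F = 1.824 + (1.393 − 1)/0.5483 + (9.247 − 1)/23.39 + (2.818 − 1)/4.009 = 3.347
NF = 10 log₁₀(3.347) = 5.25 dB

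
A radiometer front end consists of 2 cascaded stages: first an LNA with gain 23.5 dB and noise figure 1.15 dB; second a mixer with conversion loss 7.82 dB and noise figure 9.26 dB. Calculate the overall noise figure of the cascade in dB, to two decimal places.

1.26 dB

Convert to linear (a loss of L dB is a gain of −L dB): F_i = 10^(NF_i/10), G_i = 10^(G_i,dB/10)
  Stage 1: F_1 = 10^(1.15/10) = 1.303, G_1 = 10^(23.5/10) = 223.9
  Stage 2: F_2 = 10^(9.26/10) = 8.433, G_2 = 10^(−7.82/10) = 0.1652
Friis cascade:
  F = 1.303 + (8.433 − 1)/223.9 = 1.336
NF = 10 log₁₀(1.336) = 1.26 dB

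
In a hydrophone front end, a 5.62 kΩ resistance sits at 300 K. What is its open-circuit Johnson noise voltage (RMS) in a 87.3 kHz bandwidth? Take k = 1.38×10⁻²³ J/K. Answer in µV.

V_n = √(4kTRB)
4kTRB = 4 × 1.38×10⁻²³ × 300 × 5.62×10³ × 8.73×10⁴ = 8.12×10⁻¹² V²
V_n = √(8.12×10⁻¹²) = 2.85×10⁻⁶ V = 2.85 µV

2.85 µV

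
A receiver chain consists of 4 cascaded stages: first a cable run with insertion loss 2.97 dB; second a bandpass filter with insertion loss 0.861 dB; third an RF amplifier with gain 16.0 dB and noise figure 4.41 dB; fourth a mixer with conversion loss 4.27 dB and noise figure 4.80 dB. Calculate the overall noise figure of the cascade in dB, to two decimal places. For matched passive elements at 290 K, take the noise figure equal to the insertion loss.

8.32 dB

Convert to linear (a loss of L dB is a gain of −L dB): F_i = 10^(NF_i/10), G_i = 10^(G_i,dB/10)
  Stage 1: F_1 = 10^(2.97/10) = 1.982, G_1 = 10^(−2.97/10) = 0.5047
  Stage 2: F_2 = 10^(0.861/10) = 1.219, G_2 = 10^(−0.861/10) = 0.8202
  Stage 3: F_3 = 10^(4.41/10) = 2.761, G_3 = 10^(16.0/10) = 39.81
  Stage 4: F_4 = 10^(4.80/10) = 3.020, G_4 = 10^(−4.27/10) = 0.3741
Friis cascade:
  F = 1.982 + (1.219 − 1)/0.5047 + (2.761 − 1)/0.4139 + (3.020 − 1)/16.48 = 6.792
NF = 10 log₁₀(6.792) = 8.32 dB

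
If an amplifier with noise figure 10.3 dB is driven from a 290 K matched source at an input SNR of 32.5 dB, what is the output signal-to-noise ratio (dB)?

22.2 dB

By definition F = SNR_in/SNR_out, so in dB: SNR_out = SNR_in − NF
SNR_out = 32.5 − 10.3 = 22.2 dB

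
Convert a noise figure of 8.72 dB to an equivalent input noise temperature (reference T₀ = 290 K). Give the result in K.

1870 K

F = 10^(8.72/10) = 7.44732
T_e = (F − 1)·T₀ = (7.44732 − 1) × 290 = 1870 K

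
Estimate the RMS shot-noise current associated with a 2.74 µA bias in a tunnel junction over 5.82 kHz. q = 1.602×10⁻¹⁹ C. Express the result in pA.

I_n = √(2qI·B)
2qI·B = 2 × 1.602×10⁻¹⁹ × 2.74×10⁻⁶ × 5.82×10³ = 5.11×10⁻²¹ A²
I_n = √(5.11×10⁻²¹) = 7.15×10⁻¹¹ A = 71.5 pA

71.5 pA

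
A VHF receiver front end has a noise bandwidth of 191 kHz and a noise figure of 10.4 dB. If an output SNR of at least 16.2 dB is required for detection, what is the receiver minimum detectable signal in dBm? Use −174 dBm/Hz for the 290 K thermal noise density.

−94.6 dBm

Sensitivity = −174 + 10 log₁₀(B) + NF + SNR_min
= −174 + 52.81 + 10.4 + 16.2
= −94.59 dBm → −94.6 dBm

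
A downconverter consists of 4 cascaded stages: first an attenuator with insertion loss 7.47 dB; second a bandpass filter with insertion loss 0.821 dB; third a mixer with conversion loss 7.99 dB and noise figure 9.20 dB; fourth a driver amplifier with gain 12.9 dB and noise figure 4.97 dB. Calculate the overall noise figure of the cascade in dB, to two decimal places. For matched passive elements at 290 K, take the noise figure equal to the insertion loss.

21.67 dB

Convert to linear (a loss of L dB is a gain of −L dB): F_i = 10^(NF_i/10), G_i = 10^(G_i,dB/10)
  Stage 1: F_1 = 10^(7.47/10) = 5.585, G_1 = 10^(−7.47/10) = 0.1791
  Stage 2: F_2 = 10^(0.821/10) = 1.208, G_2 = 10^(−0.821/10) = 0.8278
  Stage 3: F_3 = 10^(9.20/10) = 8.318, G_3 = 10^(−7.99/10) = 0.1589
  Stage 4: F_4 = 10^(4.97/10) = 3.141, G_4 = 10^(12.9/10) = 19.50
Friis cascade:
  F = 5.585 + (1.208 − 1)/0.1791 + (8.318 − 1)/0.1482 + (3.141 − 1)/0.02355 = 147.0
NF = 10 log₁₀(147.0) = 21.67 dB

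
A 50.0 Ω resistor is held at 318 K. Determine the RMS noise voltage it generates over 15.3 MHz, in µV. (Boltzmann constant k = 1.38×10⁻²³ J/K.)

V_n = √(4kTRB)
4kTRB = 4 × 1.38×10⁻²³ × 318 × 5.00×10¹ × 1.53×10⁷ = 1.34×10⁻¹¹ V²
V_n = √(1.34×10⁻¹¹) = 3.66×10⁻⁶ V = 3.66 µV

3.66 µV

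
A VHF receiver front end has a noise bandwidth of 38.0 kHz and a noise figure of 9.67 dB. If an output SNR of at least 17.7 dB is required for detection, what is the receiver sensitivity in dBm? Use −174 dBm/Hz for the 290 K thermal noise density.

−100.8 dBm

Sensitivity = −174 + 10 log₁₀(B) + NF + SNR_min
= −174 + 45.8 + 9.67 + 17.7
= −100.83 dBm → −100.8 dBm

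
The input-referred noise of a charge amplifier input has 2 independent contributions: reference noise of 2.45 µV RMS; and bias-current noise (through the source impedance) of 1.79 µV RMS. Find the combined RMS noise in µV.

Uncorrelated sources add in power (mean-square): V_tot = √(ΣV_i²)
V_tot = √[(2.45×10⁻⁶)² + (1.79×10⁻⁶)²] = 3.03×10⁻⁶ V = 3.03 µV

3.03 µV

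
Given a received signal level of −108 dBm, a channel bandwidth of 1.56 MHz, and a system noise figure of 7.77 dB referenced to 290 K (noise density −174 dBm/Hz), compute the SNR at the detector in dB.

−3.7 dB

Noise floor: N = −174 + 10 log₁₀(B) + NF
10 log₁₀(1.56×10⁶) = 61.93 dB
N = −174 + 61.93 + 7.77 = −104.30 dBm
SNR = P_sig − N = −108 − (−104.30) = −3.70 dB → −3.7 dB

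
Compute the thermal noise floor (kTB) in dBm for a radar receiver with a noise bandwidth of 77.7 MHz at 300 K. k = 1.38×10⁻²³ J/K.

P_n = kTB = 1.38×10⁻²³ × 300 × 7.77×10⁷ = 3.22×10⁻¹³ W
In dBm: 10 log₁₀(3.22×10⁻¹³ / 10⁻³) = −94.9 dBm

−94.9 dBm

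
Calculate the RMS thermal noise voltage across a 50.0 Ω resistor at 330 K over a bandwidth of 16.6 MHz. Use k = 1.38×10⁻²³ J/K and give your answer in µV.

V_n = √(4kTRB)
4kTRB = 4 × 1.38×10⁻²³ × 330 × 5.00×10¹ × 1.66×10⁷ = 1.51×10⁻¹¹ V²
V_n = √(1.51×10⁻¹¹) = 3.89×10⁻⁶ V = 3.89 µV

3.89 µV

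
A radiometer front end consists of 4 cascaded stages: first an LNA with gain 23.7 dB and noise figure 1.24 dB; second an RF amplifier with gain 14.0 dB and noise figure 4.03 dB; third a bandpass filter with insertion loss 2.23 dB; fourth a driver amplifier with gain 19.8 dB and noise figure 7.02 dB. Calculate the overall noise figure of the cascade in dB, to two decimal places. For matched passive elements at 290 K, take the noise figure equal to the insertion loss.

Convert to linear (a loss of L dB is a gain of −L dB): F_i = 10^(NF_i/10), G_i = 10^(G_i,dB/10)
  Stage 1: F_1 = 10^(1.24/10) = 1.330, G_1 = 10^(23.7/10) = 234.4
  Stage 2: F_2 = 10^(4.03/10) = 2.529, G_2 = 10^(14.0/10) = 25.12
  Stage 3: F_3 = 10^(2.23/10) = 1.671, G_3 = 10^(−2.23/10) = 0.5984
  Stage 4: F_4 = 10^(7.02/10) = 5.035, G_4 = 10^(19.8/10) = 95.50
Friis cascade:
  F = 1.330 + (2.529 − 1)/234.4 + (1.671 − 1)/5888 + (5.035 − 1)/3524 = 1.338
NF = 10 log₁₀(1.338) = 1.27 dB

1.27 dB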